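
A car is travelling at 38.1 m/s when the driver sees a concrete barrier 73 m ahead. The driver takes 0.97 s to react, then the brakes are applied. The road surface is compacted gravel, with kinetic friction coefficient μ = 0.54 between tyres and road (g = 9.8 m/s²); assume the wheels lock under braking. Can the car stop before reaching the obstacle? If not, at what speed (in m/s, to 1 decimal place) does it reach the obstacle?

No — it strikes the obstacle at 32.7 m/s

a = μg = 0.54 × 9.8 = 5.292 m/s².
Reaction distance = 38.1000 × 0.97 = 36.957 m.
Braking distance needed to stop: v²/(2a) = 1451.610 / 10.584 = 137.151 m, so total needed = 36.957 + 137.151 = 174.108 m > 73 m — it cannot stop.
Distance remaining when braking begins: 73 − 36.957 = 36.043 m.
v² = v₀² − 2a·d = 1451.610 − 2 × 5.292 × 36.043 = 1070.131 m²/s².
v = √1070.131 = 32.713 m/s.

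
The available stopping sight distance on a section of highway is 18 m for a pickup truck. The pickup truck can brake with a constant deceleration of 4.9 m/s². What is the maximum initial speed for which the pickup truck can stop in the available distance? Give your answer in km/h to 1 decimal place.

Maximum speed ≈ 47.8 km/h

v²/(2a) = d ⇒ v = √(2 × 4.900 × 18) = √176.40 = 13.2816 m/s.
13.2816 m/s × 3.6 = 47.814 km/h.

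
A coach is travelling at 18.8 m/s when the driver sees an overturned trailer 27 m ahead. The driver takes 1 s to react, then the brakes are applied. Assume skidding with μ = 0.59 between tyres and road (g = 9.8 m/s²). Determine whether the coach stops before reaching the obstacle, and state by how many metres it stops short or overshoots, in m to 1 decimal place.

a = μg = 0.59 × 9.8 = 5.782 m/s².
Reaction distance = 18.8000 × 1 = 18.800 m.
Braking distance = v²/(2a) = 353.440 / 11.564 = 30.564 m.
Total stopping distance = 18.800 + 30.564 = 49.364 m, vs 27 m available — it cannot stop in time and overshoots by 49.364 − 27 = 22.364 m.

No — it overshoots by 22.4 m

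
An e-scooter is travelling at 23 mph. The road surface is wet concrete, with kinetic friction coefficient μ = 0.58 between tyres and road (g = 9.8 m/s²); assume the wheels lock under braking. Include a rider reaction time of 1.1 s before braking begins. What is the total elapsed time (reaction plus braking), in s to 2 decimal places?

Total time ≈ 2.91 s

23 mph × 0.44704 = 10.2819 m/s.
a = μg = 0.58 × 9.8 = 5.684 m/s².
Braking time = v/a = 10.2819 / 5.684 = 1.809 s.
Total = 1.1 + 1.809 = 2.909 s.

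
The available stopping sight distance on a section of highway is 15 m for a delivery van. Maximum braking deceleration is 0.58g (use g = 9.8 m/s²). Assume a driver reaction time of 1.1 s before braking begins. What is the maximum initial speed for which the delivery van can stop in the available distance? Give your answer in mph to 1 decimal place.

Maximum speed ≈ 18.4 mph

a = 0.58 × 9.8 = 5.684 m/s².
Stopping distance: v·t_r + v²/(2a) = 15 with t_r = 1.1 s and a = 5.684 m/s².
So v² + 12.505 v − 170.52 = 0.
Positive root: v = −a·t_r + √((a·t_r)² + 2a·d) = −6.252 + √(39.088 + 170.52) = 8.2258 m/s.
8.2258 m/s ÷ 0.44704 = 18.401 mph.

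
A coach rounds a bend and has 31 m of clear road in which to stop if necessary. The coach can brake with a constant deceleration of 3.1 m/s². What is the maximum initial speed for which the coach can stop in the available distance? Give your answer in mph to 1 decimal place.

Maximum speed ≈ 31.0 mph

v²/(2a) = d ⇒ v = √(2 × 3.100 × 31) = √192.20 = 13.8636 m/s.
13.8636 m/s ÷ 0.44704 = 31.012 mph.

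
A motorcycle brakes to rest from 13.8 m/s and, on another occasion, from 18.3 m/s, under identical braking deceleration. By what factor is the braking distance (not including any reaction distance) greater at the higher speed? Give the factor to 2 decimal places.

Factor ≈ 1.76

Braking distance d = v²/(2a), so with a fixed, d ∝ v².
Factor = (18.3/13.8)² = 1.3261² = 1.7585.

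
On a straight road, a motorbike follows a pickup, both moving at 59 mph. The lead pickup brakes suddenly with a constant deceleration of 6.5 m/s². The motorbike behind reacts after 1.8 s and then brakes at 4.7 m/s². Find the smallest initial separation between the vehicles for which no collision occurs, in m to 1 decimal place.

Minimum gap ≈ 68.0 m

59 mph × 0.44704 = 26.3754 m/s.
Leader travels v²/(2a_L) = 695.662 / 13.000 = 53.512 m before stopping.
Follower covers v·t_r = 26.3754 × 1.8 = 47.476 m while reacting, then v²/(2a_F) = 695.662 / 9.400 = 74.007 m while braking, for a total of 47.476 + 74.007 = 121.483 m.
Since a_F ≤ a_L and the follower starts braking later, the follower is never slower than the leader, so the closest approach is when both have stopped.
Minimum gap = 121.483 − 53.512 = 67.971 m.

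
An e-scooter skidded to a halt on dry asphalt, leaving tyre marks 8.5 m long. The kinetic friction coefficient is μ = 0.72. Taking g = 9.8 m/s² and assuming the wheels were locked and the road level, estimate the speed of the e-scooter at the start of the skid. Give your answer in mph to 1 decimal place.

Initial speed ≈ 24.5 mph

Deceleration a = μg = 0.72 × 9.8 = 7.056 m/s².
v = √(2a·d) = √(2 × 7.056 × 8.5) = √119.952 = 10.9523 m/s.
= 10.9523 ÷ 0.44704 = 24.500 mph.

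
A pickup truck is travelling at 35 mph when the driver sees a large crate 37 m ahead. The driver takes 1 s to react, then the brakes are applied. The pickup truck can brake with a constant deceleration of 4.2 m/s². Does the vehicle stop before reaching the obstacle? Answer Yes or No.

No

35 mph × 0.44704 = 15.6464 m/s.
Reaction distance = 15.6464 × 1 = 15.646 m.
Braking distance = v²/(2a) = 244.810 / 8.400 = 29.144 m.
Total stopping distance = 15.646 + 29.144 = 44.790 m, vs 37 m available — it cannot stop in time and overshoots by 44.790 − 37 = 7.790 m.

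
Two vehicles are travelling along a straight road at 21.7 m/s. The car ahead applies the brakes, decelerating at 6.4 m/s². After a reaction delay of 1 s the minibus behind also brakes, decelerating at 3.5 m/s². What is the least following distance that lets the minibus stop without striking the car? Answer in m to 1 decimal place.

Minimum gap ≈ 52.2 m

Leader travels v²/(2a_L) = 470.890 / 12.800 = 36.788 m before stopping.
Follower covers v·t_r = 21.7000 × 1 = 21.700 m while reacting, then v²/(2a_F) = 470.890 / 7.000 = 67.270 m while braking, for a total of 21.700 + 67.270 = 88.970 m.
Since a_F ≤ a_L and the follower starts braking later, the follower is never slower than the leader, so the closest approach is when both have stopped.
Minimum gap = 88.970 − 36.788 = 52.182 m.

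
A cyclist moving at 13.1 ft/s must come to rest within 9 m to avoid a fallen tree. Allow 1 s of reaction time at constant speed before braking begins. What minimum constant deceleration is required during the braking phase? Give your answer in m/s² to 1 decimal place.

Required deceleration ≈ 1.6 m/s²

13.1 ft/s × 0.3048 = 3.9929 m/s.
Distance covered during reaction = 3.9929 × 1 = 3.993 m.
Distance available for braking: 9 − 3.993 = 5.007 m.
v² = 2a·d ⇒ a = v²/(2d) = 3.9929² / (2 × 5.007) = 15.943 / 10.014 = 1.5921 m/s².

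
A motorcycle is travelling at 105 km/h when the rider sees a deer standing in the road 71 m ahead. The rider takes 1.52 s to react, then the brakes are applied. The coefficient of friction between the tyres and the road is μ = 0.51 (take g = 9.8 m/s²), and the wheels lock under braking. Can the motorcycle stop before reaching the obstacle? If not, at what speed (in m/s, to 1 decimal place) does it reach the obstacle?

105 km/h ÷ 3.6 = 29.1667 m/s.
a = μg = 0.51 × 9.8 = 4.998 m/s².
Reaction distance = 29.1667 × 1.52 = 44.333 m.
Braking distance needed to stop: v²/(2a) = 850.696 / 9.996 = 85.104 m, so total needed = 44.333 + 85.104 = 129.437 m > 71 m — it cannot stop.
Distance remaining when braking begins: 71 − 44.333 = 26.667 m.
v² = v₀² − 2a·d = 850.696 − 2 × 4.998 × 26.667 = 584.133 m²/s².
v = √584.133 = 24.169 m/s.

No — it strikes the obstacle at 24.2 m/s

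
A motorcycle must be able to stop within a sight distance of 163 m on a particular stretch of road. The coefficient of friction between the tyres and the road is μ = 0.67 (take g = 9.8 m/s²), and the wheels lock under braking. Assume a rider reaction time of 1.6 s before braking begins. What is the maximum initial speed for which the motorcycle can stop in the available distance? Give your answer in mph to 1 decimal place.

Maximum speed ≈ 82.6 mph

a = μg = 0.67 × 9.8 = 6.566 m/s².
Stopping distance: v·t_r + v²/(2a) = 163 with t_r = 1.6 s and a = 6.566 m/s².
So v² + 21.011 v − 2140.52 = 0.
Positive root: v = −a·t_r + √((a·t_r)² + 2a·d) = −10.506 + √(110.376 + 2140.52) = 36.9376 m/s.
36.9376 m/s ÷ 0.44704 = 82.627 mph.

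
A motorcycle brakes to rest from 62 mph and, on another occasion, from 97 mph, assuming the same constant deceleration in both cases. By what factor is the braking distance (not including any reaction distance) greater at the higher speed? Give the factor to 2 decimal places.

Factor ≈ 2.45

Braking distance d = v²/(2a), so with a fixed, d ∝ v².
Factor = (97/62)² = 1.5645² = 2.4477.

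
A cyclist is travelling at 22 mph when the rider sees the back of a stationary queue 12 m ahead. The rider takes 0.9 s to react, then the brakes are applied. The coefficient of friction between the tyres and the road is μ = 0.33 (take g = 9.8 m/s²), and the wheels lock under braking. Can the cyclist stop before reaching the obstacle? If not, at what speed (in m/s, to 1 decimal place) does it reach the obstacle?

No — it strikes the obstacle at 8.7 m/s

22 mph × 0.44704 = 9.8349 m/s.
a = μg = 0.33 × 9.8 = 3.234 m/s².
Reaction distance = 9.8349 × 0.9 = 8.851 m.
Braking distance needed to stop: v²/(2a) = 96.725 / 6.468 = 14.954 m, so total needed = 8.851 + 14.954 = 23.805 m > 12 m — it cannot stop.
Distance remaining when braking begins: 12 − 8.851 = 3.149 m.
v² = v₀² − 2a·d = 96.725 − 2 × 3.234 × 3.149 = 76.357 m²/s².
v = √76.357 = 8.738 m/s.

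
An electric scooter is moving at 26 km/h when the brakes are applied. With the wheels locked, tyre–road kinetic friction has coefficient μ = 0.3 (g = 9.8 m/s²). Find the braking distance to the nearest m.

26 km/h ÷ 3.6 = 7.2222 m/s.
a = μg = 0.3 × 9.8 = 2.940 m/s².
Braking distance = v²/(2a) = 7.2222² / (2 × 2.940) = 52.160 / 5.880 = 8.871 m.

Braking distance ≈ 9 m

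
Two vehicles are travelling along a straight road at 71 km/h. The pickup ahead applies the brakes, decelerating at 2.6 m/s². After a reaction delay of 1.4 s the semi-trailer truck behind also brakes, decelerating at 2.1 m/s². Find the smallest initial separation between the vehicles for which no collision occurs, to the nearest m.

Minimum gap ≈ 45 m

71 km/h ÷ 3.6 = 19.7222 m/s.
Leader travels v²/(2a_L) = 388.965 / 5.200 = 74.801 m before stopping.
Follower covers v·t_r = 19.7222 × 1.4 = 27.611 m while reacting, then v²/(2a_F) = 388.965 / 4.200 = 92.611 m while braking, for a total of 27.611 + 92.611 = 120.222 m.
Since a_F ≤ a_L and the follower starts braking later, the follower is never slower than the leader, so the closest approach is when both have stopped.
Minimum gap = 120.222 − 74.801 = 45.421 m.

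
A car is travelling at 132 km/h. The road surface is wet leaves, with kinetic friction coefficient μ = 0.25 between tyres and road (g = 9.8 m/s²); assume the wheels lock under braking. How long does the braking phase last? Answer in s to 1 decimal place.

Braking time ≈ 15.0 s

132 km/h ÷ 3.6 = 36.6667 m/s.
a = μg = 0.25 × 9.8 = 2.450 m/s².
Braking time = v/a = 36.6667 / 2.450 = 14.966 s.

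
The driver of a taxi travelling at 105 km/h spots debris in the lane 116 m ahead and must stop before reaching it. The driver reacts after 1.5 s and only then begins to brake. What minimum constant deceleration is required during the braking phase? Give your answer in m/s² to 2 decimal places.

Required deceleration ≈ 5.89 m/s²

105 km/h ÷ 3.6 = 29.1667 m/s.
Distance covered during reaction = 29.1667 × 1.5 = 43.750 m.
Distance available for braking: 116 − 43.750 = 72.250 m.
v² = 2a·d ⇒ a = v²/(2d) = 29.1667² / (2 × 72.250) = 850.696 / 144.500 = 5.8872 m/s².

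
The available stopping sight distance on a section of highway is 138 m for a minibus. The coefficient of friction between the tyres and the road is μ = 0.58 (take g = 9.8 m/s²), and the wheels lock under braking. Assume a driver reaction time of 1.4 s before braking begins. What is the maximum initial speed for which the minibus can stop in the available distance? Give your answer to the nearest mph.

Maximum speed ≈ 73 mph

a = μg = 0.58 × 9.8 = 5.684 m/s².
Stopping distance: v·t_r + v²/(2a) = 138 with t_r = 1.4 s and a = 5.684 m/s².
So v² + 15.915 v − 1568.78 = 0.
Positive root: v = −a·t_r + √((a·t_r)² + 2a·d) = −7.958 + √(63.330 + 1568.78) = 32.4414 m/s.
32.4414 m/s ÷ 0.44704 = 72.569 mph.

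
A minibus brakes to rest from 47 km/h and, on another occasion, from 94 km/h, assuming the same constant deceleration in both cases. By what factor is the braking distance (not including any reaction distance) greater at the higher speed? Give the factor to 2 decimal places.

Braking distance d = v²/(2a), so with a fixed, d ∝ v².
Factor = (94/47)² = 2.0000² = 4.0000.

Factor ≈ 4.00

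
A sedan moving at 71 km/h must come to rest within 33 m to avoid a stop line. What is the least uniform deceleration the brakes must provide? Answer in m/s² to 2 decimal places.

71 km/h ÷ 3.6 = 19.7222 m/s.
v² = 2a·d ⇒ a = v²/(2d) = 19.7222² / (2 × 33.000) = 388.965 / 66.000 = 5.8934 m/s².

Required deceleration ≈ 5.89 m/s²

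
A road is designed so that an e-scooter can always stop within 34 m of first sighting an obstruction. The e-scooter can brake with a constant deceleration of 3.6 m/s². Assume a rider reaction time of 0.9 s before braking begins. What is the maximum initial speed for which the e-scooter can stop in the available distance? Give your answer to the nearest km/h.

Maximum speed ≈ 46 km/h

Stopping distance: v·t_r + v²/(2a) = 34 with t_r = 0.9 s and a = 3.600 m/s².
So v² + 6.480 v − 244.80 = 0.
Positive root: v = −a·t_r + √((a·t_r)² + 2a·d) = −3.240 + √(10.498 + 244.80) = 12.7380 m/s.
12.7380 m/s × 3.6 = 45.857 km/h.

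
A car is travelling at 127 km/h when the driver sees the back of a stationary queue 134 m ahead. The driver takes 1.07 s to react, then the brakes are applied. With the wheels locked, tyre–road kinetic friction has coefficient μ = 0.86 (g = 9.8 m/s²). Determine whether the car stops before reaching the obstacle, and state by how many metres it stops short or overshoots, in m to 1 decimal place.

Yes — it stops 22.4 m short of the obstacle

127 km/h ÷ 3.6 = 35.2778 m/s.
a = μg = 0.86 × 9.8 = 8.428 m/s².
Reaction distance = 35.2778 × 1.07 = 37.747 m.
Braking distance = v²/(2a) = 1244.523 / 16.856 = 73.833 m.
Total stopping distance = 37.747 + 73.833 = 111.580 m, vs 134 m available — it stops with 134 − 111.580 = 22.420 m to spare.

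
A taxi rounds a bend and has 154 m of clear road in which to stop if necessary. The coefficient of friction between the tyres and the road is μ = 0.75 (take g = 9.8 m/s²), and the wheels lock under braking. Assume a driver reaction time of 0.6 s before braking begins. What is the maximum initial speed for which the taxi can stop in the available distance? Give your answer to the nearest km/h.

Maximum speed ≈ 156 km/h

a = μg = 0.75 × 9.8 = 7.350 m/s².
Stopping distance: v·t_r + v²/(2a) = 154 with t_r = 0.6 s and a = 7.350 m/s².
So v² + 8.820 v − 2263.80 = 0.
Positive root: v = −a·t_r + √((a·t_r)² + 2a·d) = −4.410 + √(19.448 + 2263.80) = 43.3733 m/s.
43.3733 m/s × 3.6 = 156.144 km/h.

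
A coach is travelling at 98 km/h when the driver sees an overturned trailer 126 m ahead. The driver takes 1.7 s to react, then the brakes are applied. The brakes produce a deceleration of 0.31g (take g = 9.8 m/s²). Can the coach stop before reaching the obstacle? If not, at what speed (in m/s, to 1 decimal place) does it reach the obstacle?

98 km/h ÷ 3.6 = 27.2222 m/s.
a = 0.31 × 9.8 = 3.038 m/s².
Reaction distance = 27.2222 × 1.7 = 46.278 m.
Braking distance needed to stop: v²/(2a) = 741.048 / 6.076 = 121.963 m, so total needed = 46.278 + 121.963 = 168.241 m > 126 m — it cannot stop.
Distance remaining when braking begins: 126 − 46.278 = 79.722 m.
v² = v₀² − 2a·d = 741.048 − 2 × 3.038 × 79.722 = 256.657 m²/s².
v = √256.657 = 16.021 m/s.

No — it strikes the obstacle at 16.0 m/s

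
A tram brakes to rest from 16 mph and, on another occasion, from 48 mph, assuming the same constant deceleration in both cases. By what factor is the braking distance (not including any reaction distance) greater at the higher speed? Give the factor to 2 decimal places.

Factor ≈ 9.00

Braking distance d = v²/(2a), so with a fixed, d ∝ v².
Factor = (48/16)² = 3.0000² = 9.0000.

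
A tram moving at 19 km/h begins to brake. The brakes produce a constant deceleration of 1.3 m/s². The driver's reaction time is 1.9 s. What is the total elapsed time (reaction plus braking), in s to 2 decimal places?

Total time ≈ 5.96 s

19 km/h ÷ 3.6 = 5.2778 m/s.
Braking time = v/a = 5.2778 / 1.300 = 4.060 s.
Total = 1.9 + 4.060 = 5.960 s.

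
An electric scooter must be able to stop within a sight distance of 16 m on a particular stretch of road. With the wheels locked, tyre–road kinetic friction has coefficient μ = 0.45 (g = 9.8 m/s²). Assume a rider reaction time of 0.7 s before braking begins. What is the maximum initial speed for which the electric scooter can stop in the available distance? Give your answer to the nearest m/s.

Maximum speed ≈ 9 m/s

a = μg = 0.45 × 9.8 = 4.410 m/s².
Stopping distance: v·t_r + v²/(2a) = 16 with t_r = 0.7 s and a = 4.410 m/s².
So v² + 6.174 v − 141.12 = 0.
Positive root: v = −a·t_r + √((a·t_r)² + 2a·d) = −3.087 + √(9.530 + 141.12) = 9.1870 m/s.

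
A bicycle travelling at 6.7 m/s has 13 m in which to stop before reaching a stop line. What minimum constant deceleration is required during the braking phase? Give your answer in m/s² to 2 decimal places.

v² = 2a·d ⇒ a = v²/(2d) = 6.7000² / (2 × 13.000) = 44.890 / 26.000 = 1.7265 m/s².

Required deceleration ≈ 1.73 m/s²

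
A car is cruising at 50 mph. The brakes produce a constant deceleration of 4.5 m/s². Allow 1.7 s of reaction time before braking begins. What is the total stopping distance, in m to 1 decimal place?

Total stopping distance ≈ 93.5 m

50 mph × 0.44704 = 22.3520 m/s.
Reaction distance = v·t_r = 22.3520 × 1.7 = 37.998 m.
Braking distance = v²/(2a) = 22.3520² / (2 × 4.500) = 499.612 / 9.000 = 55.512 m.
Total = 37.998 + 55.512 = 93.510 m.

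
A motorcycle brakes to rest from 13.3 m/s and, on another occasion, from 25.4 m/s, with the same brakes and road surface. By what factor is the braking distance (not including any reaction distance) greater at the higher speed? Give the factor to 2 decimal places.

Factor ≈ 3.65

Braking distance d = v²/(2a), so with a fixed, d ∝ v².
Factor = (25.4/13.3)² = 1.9098² = 3.6473.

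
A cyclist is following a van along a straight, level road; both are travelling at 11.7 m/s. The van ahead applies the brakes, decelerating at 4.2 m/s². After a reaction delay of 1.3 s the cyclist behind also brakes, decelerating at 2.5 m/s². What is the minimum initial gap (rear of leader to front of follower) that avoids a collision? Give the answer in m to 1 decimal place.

Leader travels v²/(2a_L) = 136.890 / 8.400 = 16.296 m before stopping.
Follower covers v·t_r = 11.7000 × 1.3 = 15.210 m while reacting, then v²/(2a_F) = 136.890 / 5.000 = 27.378 m while braking, for a total of 15.210 + 27.378 = 42.588 m.
Since a_F ≤ a_L and the follower starts braking later, the follower is never slower than the leader, so the closest approach is when both have stopped.
Minimum gap = 42.588 − 16.296 = 26.292 m.

Minimum gap ≈ 26.3 m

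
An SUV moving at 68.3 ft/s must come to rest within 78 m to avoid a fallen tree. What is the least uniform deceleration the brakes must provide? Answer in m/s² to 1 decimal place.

Required deceleration ≈ 2.8 m/s²

68.3 ft/s × 0.3048 = 20.8178 m/s.
v² = 2a·d ⇒ a = v²/(2d) = 20.8178² / (2 × 78.000) = 433.381 / 156.000 = 2.7781 m/s².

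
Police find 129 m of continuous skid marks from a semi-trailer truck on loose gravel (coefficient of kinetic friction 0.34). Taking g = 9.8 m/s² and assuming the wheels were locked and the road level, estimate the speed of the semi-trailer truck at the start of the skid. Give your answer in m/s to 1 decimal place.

Initial speed ≈ 29.3 m/s

Deceleration a = μg = 0.34 × 9.8 = 3.332 m/s².
v = √(2a·d) = √(2 × 3.332 × 129) = √859.656 = 29.3199 m/s.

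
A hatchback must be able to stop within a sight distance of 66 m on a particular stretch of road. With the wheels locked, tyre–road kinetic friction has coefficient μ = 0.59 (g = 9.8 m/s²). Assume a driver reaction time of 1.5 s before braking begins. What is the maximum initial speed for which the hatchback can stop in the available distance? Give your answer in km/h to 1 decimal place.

a = μg = 0.59 × 9.8 = 5.782 m/s².
Stopping distance: v·t_r + v²/(2a) = 66 with t_r = 1.5 s and a = 5.782 m/s².
So v² + 17.346 v − 763.22 = 0.
Positive root: v = −a·t_r + √((a·t_r)² + 2a·d) = −8.673 + √(75.221 + 763.22) = 20.2828 m/s.
20.2828 m/s × 3.6 = 73.018 km/h.

Maximum speed ≈ 73.0 km/h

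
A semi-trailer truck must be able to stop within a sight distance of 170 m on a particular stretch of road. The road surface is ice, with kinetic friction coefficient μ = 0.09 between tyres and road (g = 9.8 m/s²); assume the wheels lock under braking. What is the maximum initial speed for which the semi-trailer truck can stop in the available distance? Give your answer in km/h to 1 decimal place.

a = μg = 0.09 × 9.8 = 0.882 m/s².
v²/(2a) = d ⇒ v = √(2 × 0.882 × 170) = √299.88 = 17.3170 m/s.
17.3170 m/s × 3.6 = 62.341 km/h.

Maximum speed ≈ 62.3 km/h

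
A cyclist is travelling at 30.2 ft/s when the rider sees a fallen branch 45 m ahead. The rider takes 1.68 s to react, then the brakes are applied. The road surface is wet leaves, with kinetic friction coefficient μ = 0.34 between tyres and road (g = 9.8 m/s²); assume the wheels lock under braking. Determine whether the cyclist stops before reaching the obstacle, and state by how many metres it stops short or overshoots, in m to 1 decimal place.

30.2 ft/s × 0.3048 = 9.2050 m/s.
a = μg = 0.34 × 9.8 = 3.332 m/s².
Reaction distance = 9.2050 × 1.68 = 15.464 m.
Braking distance = v²/(2a) = 84.732 / 6.664 = 12.715 m.
Total stopping distance = 15.464 + 12.715 = 28.179 m, vs 45 m available — it stops with 45 − 28.179 = 16.821 m to spare.

Yes — it stops 16.8 m short of the obstacle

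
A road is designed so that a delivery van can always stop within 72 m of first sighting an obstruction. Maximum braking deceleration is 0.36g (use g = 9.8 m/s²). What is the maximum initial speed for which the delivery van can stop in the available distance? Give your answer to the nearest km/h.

Maximum speed ≈ 81 km/h

a = 0.36 × 9.8 = 3.528 m/s².
v²/(2a) = d ⇒ v = √(2 × 3.528 × 72) = √508.03 = 22.5395 m/s.
22.5395 m/s × 3.6 = 81.142 km/h.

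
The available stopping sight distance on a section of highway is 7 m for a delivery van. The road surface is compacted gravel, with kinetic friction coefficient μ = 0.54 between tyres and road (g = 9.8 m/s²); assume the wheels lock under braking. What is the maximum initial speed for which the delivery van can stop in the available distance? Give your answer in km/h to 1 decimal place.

Maximum speed ≈ 31.0 km/h

a = μg = 0.54 × 9.8 = 5.292 m/s².
v²/(2a) = d ⇒ v = √(2 × 5.292 × 7) = √74.09 = 8.6076 m/s.
8.6076 m/s × 3.6 = 30.987 km/h.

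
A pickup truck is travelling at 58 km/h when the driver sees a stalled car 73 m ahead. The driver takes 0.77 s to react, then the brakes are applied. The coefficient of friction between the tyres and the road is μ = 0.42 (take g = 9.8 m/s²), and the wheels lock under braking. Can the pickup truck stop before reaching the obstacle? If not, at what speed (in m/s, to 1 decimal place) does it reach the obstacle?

58 km/h ÷ 3.6 = 16.1111 m/s.
a = μg = 0.42 × 9.8 = 4.116 m/s².
Reaction distance = 16.1111 × 0.77 = 12.406 m.
Braking distance = v²/(2a) = 259.568 / 8.232 = 31.532 m.
Total stopping distance = 12.406 + 31.532 = 43.938 m, vs 73 m available — it stops with 73 − 43.938 = 29.062 m to spare.

Yes — it stops about 29.1 m short of the obstacle, so it never reaches it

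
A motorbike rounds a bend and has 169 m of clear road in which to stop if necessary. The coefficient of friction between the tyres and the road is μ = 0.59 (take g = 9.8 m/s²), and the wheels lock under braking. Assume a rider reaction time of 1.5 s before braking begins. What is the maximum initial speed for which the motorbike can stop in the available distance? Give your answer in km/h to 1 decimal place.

Maximum speed ≈ 131.0 km/h

a = μg = 0.59 × 9.8 = 5.782 m/s².
Stopping distance: v·t_r + v²/(2a) = 169 with t_r = 1.5 s and a = 5.782 m/s².
So v² + 17.346 v − 1954.32 = 0.
Positive root: v = −a·t_r + √((a·t_r)² + 2a·d) = −8.673 + √(75.221 + 1954.32) = 36.3774 m/s.
36.3774 m/s × 3.6 = 130.959 km/h.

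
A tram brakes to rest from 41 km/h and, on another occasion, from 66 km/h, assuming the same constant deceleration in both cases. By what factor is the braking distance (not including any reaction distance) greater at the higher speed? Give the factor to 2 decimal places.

Braking distance d = v²/(2a), so with a fixed, d ∝ v².
Factor = (66/41)² = 1.6098² = 2.5915.

Factor ≈ 2.59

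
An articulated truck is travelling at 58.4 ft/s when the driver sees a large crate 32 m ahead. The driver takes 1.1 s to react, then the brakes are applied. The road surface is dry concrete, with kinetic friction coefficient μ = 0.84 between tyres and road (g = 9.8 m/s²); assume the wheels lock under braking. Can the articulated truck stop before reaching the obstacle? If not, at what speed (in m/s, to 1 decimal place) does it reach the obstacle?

58.4 ft/s × 0.3048 = 17.8003 m/s.
a = μg = 0.84 × 9.8 = 8.232 m/s².
Reaction distance = 17.8003 × 1.1 = 19.580 m.
Braking distance needed to stop: v²/(2a) = 316.851 / 16.464 = 19.245 m, so total needed = 19.580 + 19.245 = 38.825 m > 32 m — it cannot stop.
Distance remaining when braking begins: 32 − 19.580 = 12.420 m.
v² = v₀² − 2a·d = 316.851 − 2 × 8.232 × 12.420 = 112.368 m²/s².
v = √112.368 = 10.600 m/s.

No — it strikes the obstacle at 10.6 m/s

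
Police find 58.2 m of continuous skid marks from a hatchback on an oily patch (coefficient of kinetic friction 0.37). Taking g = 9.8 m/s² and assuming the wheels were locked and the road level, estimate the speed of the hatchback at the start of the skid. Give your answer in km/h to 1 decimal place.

Deceleration a = μg = 0.37 × 9.8 = 3.626 m/s².
v = √(2a·d) = √(2 × 3.626 × 58.2) = √422.066 = 20.5442 m/s.
= 20.5442 × 3.6 = 73.959 km/h.

Initial speed ≈ 74.0 km/h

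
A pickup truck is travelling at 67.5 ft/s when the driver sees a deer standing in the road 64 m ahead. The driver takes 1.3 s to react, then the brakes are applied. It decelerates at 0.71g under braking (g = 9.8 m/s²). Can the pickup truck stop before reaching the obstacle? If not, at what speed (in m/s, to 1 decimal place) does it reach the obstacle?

67.5 ft/s × 0.3048 = 20.5740 m/s.
a = 0.71 × 9.8 = 6.958 m/s².
Reaction distance = 20.5740 × 1.3 = 26.746 m.
Braking distance = v²/(2a) = 423.289 / 13.916 = 30.417 m.
Total stopping distance = 26.746 + 30.417 = 57.163 m, vs 64 m available — it stops with 64 − 57.163 = 6.837 m to spare.

Yes — it stops about 6.8 m short of the obstacle, so it never reaches it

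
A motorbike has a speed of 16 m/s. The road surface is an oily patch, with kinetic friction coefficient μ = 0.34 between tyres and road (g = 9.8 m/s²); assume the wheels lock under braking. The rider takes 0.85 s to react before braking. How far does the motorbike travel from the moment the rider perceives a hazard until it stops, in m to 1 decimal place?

Total stopping distance ≈ 52.0 m

a = μg = 0.34 × 9.8 = 3.332 m/s².
Reaction distance = v·t_r = 16.0000 × 0.85 = 13.600 m.
Braking distance = v²/(2a) = 16.0000² / (2 × 3.332) = 256.000 / 6.664 = 38.415 m.
Total = 13.600 + 38.415 = 52.015 m.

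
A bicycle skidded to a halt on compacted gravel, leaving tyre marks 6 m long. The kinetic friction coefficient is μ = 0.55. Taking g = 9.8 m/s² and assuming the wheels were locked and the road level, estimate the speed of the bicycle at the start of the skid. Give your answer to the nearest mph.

Initial speed ≈ 18 mph

Deceleration a = μg = 0.55 × 9.8 = 5.390 m/s².
v = √(2a·d) = √(2 × 5.390 × 6) = √64.680 = 8.0424 m/s.
= 8.0424 ÷ 0.44704 = 17.990 mph.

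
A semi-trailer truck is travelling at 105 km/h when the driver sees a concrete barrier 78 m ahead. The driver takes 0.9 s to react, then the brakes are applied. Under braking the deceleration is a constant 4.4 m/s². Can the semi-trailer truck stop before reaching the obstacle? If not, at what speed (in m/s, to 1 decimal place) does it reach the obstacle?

105 km/h ÷ 3.6 = 29.1667 m/s.
Reaction distance = 29.1667 × 0.9 = 26.250 m.
Braking distance needed to stop: v²/(2a) = 850.696 / 8.800 = 96.670 m, so total needed = 26.250 + 96.670 = 122.920 m > 78 m — it cannot stop.
Distance remaining when braking begins: 78 − 26.250 = 51.750 m.
v² = v₀² − 2a·d = 850.696 − 2 × 4.400 × 51.750 = 395.296 m²/s².
v = √395.296 = 19.882 m/s.

No — it strikes the obstacle at 19.9 m/s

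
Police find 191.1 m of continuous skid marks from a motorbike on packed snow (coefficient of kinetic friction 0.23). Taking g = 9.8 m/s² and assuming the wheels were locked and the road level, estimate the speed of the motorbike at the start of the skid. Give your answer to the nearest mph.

Initial speed ≈ 66 mph

Deceleration a = μg = 0.23 × 9.8 = 2.254 m/s².
v = √(2a·d) = √(2 × 2.254 × 191.1) = √861.479 = 29.3510 m/s.
= 29.3510 ÷ 0.44704 = 65.656 mph.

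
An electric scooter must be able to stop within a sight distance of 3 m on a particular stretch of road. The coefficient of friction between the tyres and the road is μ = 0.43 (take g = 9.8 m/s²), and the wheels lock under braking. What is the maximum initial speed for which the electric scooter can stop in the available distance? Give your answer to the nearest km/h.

a = μg = 0.43 × 9.8 = 4.214 m/s².
v²/(2a) = d ⇒ v = √(2 × 4.214 × 3) = √25.28 = 5.0279 m/s.
5.0279 m/s × 3.6 = 18.100 km/h.

Maximum speed ≈ 18 km/h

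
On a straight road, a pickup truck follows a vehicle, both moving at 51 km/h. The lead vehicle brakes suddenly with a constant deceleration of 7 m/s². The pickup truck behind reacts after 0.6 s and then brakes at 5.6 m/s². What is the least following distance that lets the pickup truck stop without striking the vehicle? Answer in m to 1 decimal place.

51 km/h ÷ 3.6 = 14.1667 m/s.
Leader travels v²/(2a_L) = 200.695 / 14.000 = 14.335 m before stopping.
Follower covers v·t_r = 14.1667 × 0.6 = 8.500 m while reacting, then v²/(2a_F) = 200.695 / 11.200 = 17.919 m while braking, for a total of 8.500 + 17.919 = 26.419 m.
Since a_F ≤ a_L and the follower starts braking later, the follower is never slower than the leader, so the closest approach is when both have stopped.
Minimum gap = 26.419 − 14.335 = 12.084 m.

Minimum gap ≈ 12.1 m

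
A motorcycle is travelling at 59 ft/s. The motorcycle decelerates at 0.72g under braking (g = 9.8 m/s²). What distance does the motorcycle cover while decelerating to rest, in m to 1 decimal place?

Braking distance ≈ 22.9 m

59 ft/s × 0.3048 = 17.9832 m/s.
a = 0.72 × 9.8 = 7.056 m/s².
Braking distance = v²/(2a) = 17.9832² / (2 × 7.056) = 323.395 / 14.112 = 22.916 m.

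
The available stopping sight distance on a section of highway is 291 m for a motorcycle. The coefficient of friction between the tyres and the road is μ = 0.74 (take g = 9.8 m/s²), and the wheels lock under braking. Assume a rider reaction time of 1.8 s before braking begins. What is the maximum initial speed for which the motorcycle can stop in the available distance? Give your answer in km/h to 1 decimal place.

Maximum speed ≈ 191.6 km/h

a = μg = 0.74 × 9.8 = 7.252 m/s².
Stopping distance: v·t_r + v²/(2a) = 291 with t_r = 1.8 s and a = 7.252 m/s².
So v² + 26.107 v − 4220.66 = 0.
Positive root: v = −a·t_r + √((a·t_r)² + 2a·d) = −13.054 + √(170.407 + 4220.66) = 53.2111 m/s.
53.2111 m/s × 3.6 = 191.560 km/h.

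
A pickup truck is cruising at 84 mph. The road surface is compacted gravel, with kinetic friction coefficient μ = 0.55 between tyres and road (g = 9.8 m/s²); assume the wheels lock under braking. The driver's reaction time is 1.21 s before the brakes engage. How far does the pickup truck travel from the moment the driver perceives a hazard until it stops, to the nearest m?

84 mph × 0.44704 = 37.5514 m/s.
a = μg = 0.55 × 9.8 = 5.390 m/s².
Reaction distance = v·t_r = 37.5514 × 1.21 = 45.437 m.
Braking distance = v²/(2a) = 37.5514² / (2 × 5.390) = 1410.108 / 10.780 = 130.808 m.
Total = 45.437 + 130.808 = 176.245 m.

Total stopping distance ≈ 176 m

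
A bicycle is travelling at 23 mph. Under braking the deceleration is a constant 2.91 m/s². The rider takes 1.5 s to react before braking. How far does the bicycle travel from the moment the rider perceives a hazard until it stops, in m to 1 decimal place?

Total stopping distance ≈ 33.6 m

23 mph × 0.44704 = 10.2819 m/s.
Reaction distance = v·t_r = 10.2819 × 1.5 = 15.423 m.
Braking distance = v²/(2a) = 10.2819² / (2 × 2.910) = 105.717 / 5.820 = 18.164 m.
Total = 15.423 + 18.164 = 33.587 m.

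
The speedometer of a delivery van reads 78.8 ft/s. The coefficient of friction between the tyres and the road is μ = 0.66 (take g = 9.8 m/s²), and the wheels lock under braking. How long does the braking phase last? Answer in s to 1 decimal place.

Braking time ≈ 3.7 s

78.8 ft/s × 0.3048 = 24.0182 m/s.
a = μg = 0.66 × 9.8 = 6.468 m/s².
Braking time = v/a = 24.0182 / 6.468 = 3.713 s.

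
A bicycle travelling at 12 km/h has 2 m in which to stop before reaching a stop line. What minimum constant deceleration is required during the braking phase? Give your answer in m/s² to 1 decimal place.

Required deceleration ≈ 2.8 m/s²

12 km/h ÷ 3.6 = 3.3333 m/s.
v² = 2a·d ⇒ a = v²/(2d) = 3.3333² / (2 × 2.000) = 11.111 / 4.000 = 2.7778 m/s².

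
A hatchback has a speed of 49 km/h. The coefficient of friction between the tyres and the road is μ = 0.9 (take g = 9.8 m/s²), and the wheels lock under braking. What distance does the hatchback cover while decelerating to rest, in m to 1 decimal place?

49 km/h ÷ 3.6 = 13.6111 m/s.
a = μg = 0.9 × 9.8 = 8.820 m/s².
Braking distance = v²/(2a) = 13.6111² / (2 × 8.820) = 185.262 / 17.640 = 10.502 m.

Braking distance ≈ 10.5 m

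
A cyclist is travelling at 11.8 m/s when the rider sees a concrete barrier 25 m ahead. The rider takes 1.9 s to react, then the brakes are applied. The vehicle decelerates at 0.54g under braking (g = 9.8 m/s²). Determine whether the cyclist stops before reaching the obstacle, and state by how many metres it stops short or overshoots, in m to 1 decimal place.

No — it overshoots by 10.6 m

a = 0.54 × 9.8 = 5.292 m/s².
Reaction distance = 11.8000 × 1.9 = 22.420 m.
Braking distance = v²/(2a) = 139.240 / 10.584 = 13.156 m.
Total stopping distance = 22.420 + 13.156 = 35.576 m, vs 25 m available — it cannot stop in time and overshoots by 35.576 − 25 = 10.576 m.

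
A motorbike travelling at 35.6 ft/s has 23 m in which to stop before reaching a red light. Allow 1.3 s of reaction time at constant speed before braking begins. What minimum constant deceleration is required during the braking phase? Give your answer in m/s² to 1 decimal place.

Required deceleration ≈ 6.6 m/s²

35.6 ft/s × 0.3048 = 10.8509 m/s.
Distance covered during reaction = 10.8509 × 1.3 = 14.106 m.
Distance available for braking: 23 − 14.106 = 8.894 m.
v² = 2a·d ⇒ a = v²/(2d) = 10.8509² / (2 × 8.894) = 117.742 / 17.788 = 6.6192 m/s².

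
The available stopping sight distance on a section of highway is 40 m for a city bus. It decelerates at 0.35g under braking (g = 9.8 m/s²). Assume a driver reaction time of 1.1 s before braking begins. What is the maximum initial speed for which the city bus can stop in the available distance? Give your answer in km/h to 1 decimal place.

Maximum speed ≈ 47.6 km/h

a = 0.35 × 9.8 = 3.430 m/s².
Stopping distance: v·t_r + v²/(2a) = 40 with t_r = 1.1 s and a = 3.430 m/s².
So v² + 7.546 v − 274.40 = 0.
Positive root: v = −a·t_r + √((a·t_r)² + 2a·d) = −3.773 + √(14.236 + 274.40) = 13.2163 m/s.
13.2163 m/s × 3.6 = 47.579 km/h.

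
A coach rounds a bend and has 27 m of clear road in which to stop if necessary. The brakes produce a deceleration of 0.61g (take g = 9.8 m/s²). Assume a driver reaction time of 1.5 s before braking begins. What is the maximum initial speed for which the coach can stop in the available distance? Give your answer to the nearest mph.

a = 0.61 × 9.8 = 5.978 m/s².
Stopping distance: v·t_r + v²/(2a) = 27 with t_r = 1.5 s and a = 5.978 m/s².
So v² + 17.934 v − 322.81 = 0.
Positive root: v = −a·t_r + √((a·t_r)² + 2a·d) = −8.967 + √(80.407 + 322.81) = 11.1133 m/s.
11.1133 m/s ÷ 0.44704 = 24.860 mph.

Maximum speed ≈ 25 mph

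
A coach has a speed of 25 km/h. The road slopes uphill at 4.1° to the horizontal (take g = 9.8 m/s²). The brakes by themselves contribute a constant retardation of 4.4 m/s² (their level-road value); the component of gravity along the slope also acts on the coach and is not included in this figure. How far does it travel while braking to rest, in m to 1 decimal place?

Braking distance ≈ 4.7 m

25 km/h ÷ 3.6 = 6.9444 m/s.
Gravity along the uphill slope adds to the braking deceleration: a_eff = 4.400 + 9.8·sin 4.1° = 4.400 + 0.701 = 5.101 m/s².
Braking distance = v²/(2a) = 6.9444² / (2 × 5.101) = 48.225 / 10.202 = 4.727 m.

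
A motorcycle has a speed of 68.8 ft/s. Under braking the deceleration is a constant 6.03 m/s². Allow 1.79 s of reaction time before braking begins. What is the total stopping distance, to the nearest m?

Total stopping distance ≈ 74 m

68.8 ft/s × 0.3048 = 20.9702 m/s.
Reaction distance = v·t_r = 20.9702 × 1.79 = 37.537 m.
Braking distance = v²/(2a) = 20.9702² / (2 × 6.030) = 439.749 / 12.060 = 36.463 m.
Total = 37.537 + 36.463 = 74.000 m.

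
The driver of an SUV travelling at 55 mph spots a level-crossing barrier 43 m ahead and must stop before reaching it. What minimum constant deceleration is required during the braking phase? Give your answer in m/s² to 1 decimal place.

Required deceleration ≈ 7.0 m/s²

55 mph × 0.44704 = 24.5872 m/s.
v² = 2a·d ⇒ a = v²/(2d) = 24.5872² / (2 × 43.000) = 604.530 / 86.000 = 7.0294 m/s².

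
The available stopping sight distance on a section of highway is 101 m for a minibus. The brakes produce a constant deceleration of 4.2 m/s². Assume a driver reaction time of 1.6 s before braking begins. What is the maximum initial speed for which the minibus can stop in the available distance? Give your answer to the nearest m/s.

Stopping distance: v·t_r + v²/(2a) = 101 with t_r = 1.6 s and a = 4.200 m/s².
So v² + 13.440 v − 848.40 = 0.
Positive root: v = −a·t_r + √((a·t_r)² + 2a·d) = −6.720 + √(45.158 + 848.40) = 23.1724 m/s.

Maximum speed ≈ 23 m/s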